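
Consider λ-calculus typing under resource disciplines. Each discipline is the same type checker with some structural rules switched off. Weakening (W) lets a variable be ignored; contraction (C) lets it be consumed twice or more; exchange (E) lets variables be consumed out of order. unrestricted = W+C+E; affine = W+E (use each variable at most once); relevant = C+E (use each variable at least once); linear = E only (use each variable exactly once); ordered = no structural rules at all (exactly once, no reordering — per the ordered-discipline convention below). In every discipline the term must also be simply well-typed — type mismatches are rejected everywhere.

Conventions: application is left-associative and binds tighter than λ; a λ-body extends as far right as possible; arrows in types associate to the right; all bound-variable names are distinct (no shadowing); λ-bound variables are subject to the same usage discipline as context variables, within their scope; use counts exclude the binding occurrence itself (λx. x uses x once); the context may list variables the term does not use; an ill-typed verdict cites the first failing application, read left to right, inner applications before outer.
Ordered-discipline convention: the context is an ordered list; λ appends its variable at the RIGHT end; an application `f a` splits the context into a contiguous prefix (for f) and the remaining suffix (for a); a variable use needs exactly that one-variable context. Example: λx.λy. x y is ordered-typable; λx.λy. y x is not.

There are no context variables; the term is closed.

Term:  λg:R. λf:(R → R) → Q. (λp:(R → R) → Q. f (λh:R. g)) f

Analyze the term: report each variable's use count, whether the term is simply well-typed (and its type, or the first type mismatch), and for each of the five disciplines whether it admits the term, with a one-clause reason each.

counts: g (bound): 1, f (bound): 2, p (bound): 0, h (bound): 0
use order (left to right): f, g, f
typing: well-typed at R → ((R → R) → Q) → Q
ordered ✗ (f ×2 used more than once (contraction); p, h never used (weakening))
linear ✗ (f ×2 used more than once (contraction); p, h never used (weakening))
affine ✗ (f ×2 used more than once (contraction))
relevant ✗ (p, h never used (weakening))
unrestricted ✓ (typability at R → ((R → R) → Q) → Q is all that's needed)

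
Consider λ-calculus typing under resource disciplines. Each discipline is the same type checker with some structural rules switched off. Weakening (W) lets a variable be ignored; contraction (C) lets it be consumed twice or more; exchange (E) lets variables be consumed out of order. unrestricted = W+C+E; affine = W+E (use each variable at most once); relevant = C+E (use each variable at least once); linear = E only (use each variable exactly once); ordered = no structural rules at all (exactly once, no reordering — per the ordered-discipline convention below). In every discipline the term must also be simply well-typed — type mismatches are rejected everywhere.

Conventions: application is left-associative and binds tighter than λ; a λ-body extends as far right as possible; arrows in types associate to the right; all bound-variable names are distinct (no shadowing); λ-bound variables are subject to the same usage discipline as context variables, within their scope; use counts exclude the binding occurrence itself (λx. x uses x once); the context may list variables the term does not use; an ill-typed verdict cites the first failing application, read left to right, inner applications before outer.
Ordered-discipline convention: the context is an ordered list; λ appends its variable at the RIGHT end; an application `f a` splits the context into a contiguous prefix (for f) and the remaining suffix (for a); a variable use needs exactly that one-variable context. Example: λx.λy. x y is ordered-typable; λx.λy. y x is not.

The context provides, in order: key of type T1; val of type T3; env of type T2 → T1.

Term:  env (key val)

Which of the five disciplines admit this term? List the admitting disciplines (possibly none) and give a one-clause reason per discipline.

admitted by: none
counts: key ×1; val ×1; env ×1
use order (left to right): env, key, val
typing: ill-typed: applying a non-function (T1)
ordered: ✗, fails simple typing
linear: ✗, a type mismatch blocks all five
affine: ✗, the type mismatch rejects it
relevant: ✗, not simply typable
unrestricted: ✗, fails simple typing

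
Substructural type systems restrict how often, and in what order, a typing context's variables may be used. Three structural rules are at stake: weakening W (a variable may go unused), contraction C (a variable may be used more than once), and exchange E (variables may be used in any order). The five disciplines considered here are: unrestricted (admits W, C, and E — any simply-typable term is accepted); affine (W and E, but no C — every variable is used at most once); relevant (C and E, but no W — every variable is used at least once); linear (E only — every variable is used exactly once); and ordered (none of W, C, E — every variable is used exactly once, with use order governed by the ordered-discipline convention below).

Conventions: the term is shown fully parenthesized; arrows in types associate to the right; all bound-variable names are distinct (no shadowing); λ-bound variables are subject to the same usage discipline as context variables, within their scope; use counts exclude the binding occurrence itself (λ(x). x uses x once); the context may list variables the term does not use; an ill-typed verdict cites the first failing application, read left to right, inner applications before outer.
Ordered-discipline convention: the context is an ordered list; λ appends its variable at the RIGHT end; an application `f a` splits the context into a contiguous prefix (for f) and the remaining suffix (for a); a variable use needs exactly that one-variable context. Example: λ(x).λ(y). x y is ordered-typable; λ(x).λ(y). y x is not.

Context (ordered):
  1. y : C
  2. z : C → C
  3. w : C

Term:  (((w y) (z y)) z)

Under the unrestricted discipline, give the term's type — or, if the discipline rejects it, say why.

not well-typed under unrestricted — not simply typable
variable uses: y: 2×, z: 2×, w: 1×
uses in reading order: w, y, z, y, z
typing: ill-typed: can't apply a value of type C
summary: ordered ✗ | linear ✗ | affine ✗ | relevant ✗ | unrestricted ✗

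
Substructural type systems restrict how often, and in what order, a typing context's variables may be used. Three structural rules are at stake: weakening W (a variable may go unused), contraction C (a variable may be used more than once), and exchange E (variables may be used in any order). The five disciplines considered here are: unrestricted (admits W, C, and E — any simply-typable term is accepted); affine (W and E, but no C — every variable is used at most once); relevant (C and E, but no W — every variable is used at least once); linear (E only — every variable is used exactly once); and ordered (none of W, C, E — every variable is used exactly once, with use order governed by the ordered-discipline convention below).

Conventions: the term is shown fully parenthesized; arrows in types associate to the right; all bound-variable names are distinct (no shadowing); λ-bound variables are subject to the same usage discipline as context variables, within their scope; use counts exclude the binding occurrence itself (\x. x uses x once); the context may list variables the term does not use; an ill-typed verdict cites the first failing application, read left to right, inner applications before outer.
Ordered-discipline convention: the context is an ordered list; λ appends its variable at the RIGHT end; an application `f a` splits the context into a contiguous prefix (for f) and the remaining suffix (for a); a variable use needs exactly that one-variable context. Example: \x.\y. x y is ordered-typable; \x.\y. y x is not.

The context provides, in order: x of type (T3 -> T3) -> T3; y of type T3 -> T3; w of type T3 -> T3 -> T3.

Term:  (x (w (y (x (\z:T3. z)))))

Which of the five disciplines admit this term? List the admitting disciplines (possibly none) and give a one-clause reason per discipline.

admitted in: relevant, unrestricted
counts: x ×2; y ×1; w ×1; z [bound] ×1
order of uses: x, w, y, x, z
typing: the term checks, with type T3
ordered: ✗ — repeated use of x ×2
linear: ✗ — repeated use of x ×2
affine: ✗ — repeated use of x ×2
relevant: ✓ — every one of x, y, w, z appears
unrestricted: ✓ — simply typable at T3; W, C, E all held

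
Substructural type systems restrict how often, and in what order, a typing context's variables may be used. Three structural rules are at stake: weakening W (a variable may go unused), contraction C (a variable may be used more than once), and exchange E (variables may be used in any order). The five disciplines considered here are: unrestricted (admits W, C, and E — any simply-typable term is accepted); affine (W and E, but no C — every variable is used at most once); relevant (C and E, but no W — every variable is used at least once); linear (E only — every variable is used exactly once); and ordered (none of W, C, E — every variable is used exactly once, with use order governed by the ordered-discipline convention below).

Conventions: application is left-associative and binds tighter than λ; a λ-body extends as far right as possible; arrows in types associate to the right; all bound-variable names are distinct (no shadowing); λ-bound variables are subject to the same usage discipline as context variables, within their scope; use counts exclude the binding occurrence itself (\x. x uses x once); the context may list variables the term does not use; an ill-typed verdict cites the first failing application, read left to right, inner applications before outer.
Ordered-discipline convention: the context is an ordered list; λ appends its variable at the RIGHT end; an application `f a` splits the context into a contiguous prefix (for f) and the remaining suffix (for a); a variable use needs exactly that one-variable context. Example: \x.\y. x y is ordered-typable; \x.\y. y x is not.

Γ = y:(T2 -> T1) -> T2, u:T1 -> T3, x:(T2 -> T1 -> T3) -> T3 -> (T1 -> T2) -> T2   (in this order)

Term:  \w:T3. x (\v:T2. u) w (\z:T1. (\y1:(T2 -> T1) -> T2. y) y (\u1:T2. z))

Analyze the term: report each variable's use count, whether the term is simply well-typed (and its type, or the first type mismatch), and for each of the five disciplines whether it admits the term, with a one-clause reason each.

variable uses: y: 2, u: 1, x: 1, w (bound): 1, v (bound): 0, z (bound): 1, y1 (bound): 0, u1 (bound): 0
use order (left to right): x, u, w, y, y, z
typing: the term checks, with type T3 -> T2
ordered: ✗, needs contraction — y ×2; unused: v, y1, u1 — weakening required
linear: ✗, needs contraction — y ×2; unused: v, y1, u1 — weakening required
affine: ✗, needs contraction — y ×2
relevant: ✗, unused: v, y1, u1 — weakening required
unrestricted: ✓, typability at T3 -> T2 is all that's needed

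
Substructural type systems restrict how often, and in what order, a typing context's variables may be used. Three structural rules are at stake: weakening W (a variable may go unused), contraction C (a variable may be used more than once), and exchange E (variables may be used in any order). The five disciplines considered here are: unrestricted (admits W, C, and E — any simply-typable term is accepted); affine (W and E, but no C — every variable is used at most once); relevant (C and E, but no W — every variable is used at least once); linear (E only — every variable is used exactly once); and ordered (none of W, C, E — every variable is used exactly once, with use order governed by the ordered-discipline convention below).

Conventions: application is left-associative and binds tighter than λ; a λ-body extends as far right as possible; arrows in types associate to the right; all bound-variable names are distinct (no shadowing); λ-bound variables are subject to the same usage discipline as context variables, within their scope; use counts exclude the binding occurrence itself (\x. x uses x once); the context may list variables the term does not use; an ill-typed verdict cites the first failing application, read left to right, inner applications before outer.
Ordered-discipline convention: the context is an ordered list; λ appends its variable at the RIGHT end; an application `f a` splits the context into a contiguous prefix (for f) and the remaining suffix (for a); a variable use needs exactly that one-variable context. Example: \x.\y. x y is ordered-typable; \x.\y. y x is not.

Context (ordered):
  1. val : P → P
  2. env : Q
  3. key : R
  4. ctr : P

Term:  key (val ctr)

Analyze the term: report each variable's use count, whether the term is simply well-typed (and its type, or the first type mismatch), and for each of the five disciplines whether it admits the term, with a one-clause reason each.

use counts: val=1; env=0; key=1; ctr=1
left-to-right use order: key, val, ctr
typing: ill-typed: non-function type R applied to an argument
ordered: ✗, a type mismatch blocks all five
linear: ✗, the type mismatch rejects it
affine: ✗, not simply typable
relevant: ✗, fails simple typing
unrestricted: ✗, a type mismatch blocks all five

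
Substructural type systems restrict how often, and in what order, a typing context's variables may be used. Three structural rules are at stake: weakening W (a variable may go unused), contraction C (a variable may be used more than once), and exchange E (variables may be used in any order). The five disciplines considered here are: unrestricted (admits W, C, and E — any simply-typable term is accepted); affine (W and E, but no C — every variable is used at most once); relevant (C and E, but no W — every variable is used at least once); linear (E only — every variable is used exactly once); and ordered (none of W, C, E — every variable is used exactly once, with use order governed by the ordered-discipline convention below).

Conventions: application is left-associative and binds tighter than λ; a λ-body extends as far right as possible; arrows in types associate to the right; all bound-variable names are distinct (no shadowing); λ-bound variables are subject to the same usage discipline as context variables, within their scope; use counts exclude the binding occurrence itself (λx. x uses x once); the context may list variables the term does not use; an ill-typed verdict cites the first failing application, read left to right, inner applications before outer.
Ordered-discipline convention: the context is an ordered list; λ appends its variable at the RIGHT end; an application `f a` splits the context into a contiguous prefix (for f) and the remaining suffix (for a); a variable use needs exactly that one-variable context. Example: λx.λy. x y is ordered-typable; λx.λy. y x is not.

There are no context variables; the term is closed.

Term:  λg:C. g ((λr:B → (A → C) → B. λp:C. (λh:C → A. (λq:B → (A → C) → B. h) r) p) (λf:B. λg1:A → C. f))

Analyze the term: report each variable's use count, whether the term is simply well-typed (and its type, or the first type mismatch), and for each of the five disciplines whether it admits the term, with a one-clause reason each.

usage: g (λ-bound): 1; r (λ-bound): 1; p (λ-bound): 1; h (λ-bound): 1; q (λ-bound): 0; f (λ-bound): 1; g1 (λ-bound): 0
order of uses: g, h, r, p, f
typing: ill-typed: argument of type C where C → A is required
ordered: ✗, fails simple typing
linear: ✗, a type mismatch blocks all five
affine: ✗, the type mismatch rejects it
relevant: ✗, not simply typable
unrestricted: ✗, fails simple typing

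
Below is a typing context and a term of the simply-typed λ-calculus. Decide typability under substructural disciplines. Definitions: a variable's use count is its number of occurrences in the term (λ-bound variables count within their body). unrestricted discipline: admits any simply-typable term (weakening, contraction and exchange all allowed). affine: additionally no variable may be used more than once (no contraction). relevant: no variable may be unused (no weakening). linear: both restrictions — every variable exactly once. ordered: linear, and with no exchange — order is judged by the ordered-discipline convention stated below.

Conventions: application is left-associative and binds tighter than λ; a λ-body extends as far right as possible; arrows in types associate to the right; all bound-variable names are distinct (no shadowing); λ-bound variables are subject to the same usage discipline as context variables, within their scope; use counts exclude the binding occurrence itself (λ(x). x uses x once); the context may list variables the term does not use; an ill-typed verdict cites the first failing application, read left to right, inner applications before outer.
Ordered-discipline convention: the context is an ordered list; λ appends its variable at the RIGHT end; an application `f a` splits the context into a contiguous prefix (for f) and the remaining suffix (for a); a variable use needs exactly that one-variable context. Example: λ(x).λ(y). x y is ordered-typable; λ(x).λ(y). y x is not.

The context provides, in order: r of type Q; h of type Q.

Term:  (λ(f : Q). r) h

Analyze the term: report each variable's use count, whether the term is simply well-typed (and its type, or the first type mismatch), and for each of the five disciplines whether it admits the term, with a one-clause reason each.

counts: r=1, h=1, f (λ-bound)=0
use order (left to right): r, h
typing: well-typed at Q
ordered: ✗, needs weakening: f unused
linear: ✗, needs weakening: f unused
affine: ✓, none of r, h, f used more than once
relevant: ✗, needs weakening: f unused
unrestricted: ✓, typability at Q is all that's needed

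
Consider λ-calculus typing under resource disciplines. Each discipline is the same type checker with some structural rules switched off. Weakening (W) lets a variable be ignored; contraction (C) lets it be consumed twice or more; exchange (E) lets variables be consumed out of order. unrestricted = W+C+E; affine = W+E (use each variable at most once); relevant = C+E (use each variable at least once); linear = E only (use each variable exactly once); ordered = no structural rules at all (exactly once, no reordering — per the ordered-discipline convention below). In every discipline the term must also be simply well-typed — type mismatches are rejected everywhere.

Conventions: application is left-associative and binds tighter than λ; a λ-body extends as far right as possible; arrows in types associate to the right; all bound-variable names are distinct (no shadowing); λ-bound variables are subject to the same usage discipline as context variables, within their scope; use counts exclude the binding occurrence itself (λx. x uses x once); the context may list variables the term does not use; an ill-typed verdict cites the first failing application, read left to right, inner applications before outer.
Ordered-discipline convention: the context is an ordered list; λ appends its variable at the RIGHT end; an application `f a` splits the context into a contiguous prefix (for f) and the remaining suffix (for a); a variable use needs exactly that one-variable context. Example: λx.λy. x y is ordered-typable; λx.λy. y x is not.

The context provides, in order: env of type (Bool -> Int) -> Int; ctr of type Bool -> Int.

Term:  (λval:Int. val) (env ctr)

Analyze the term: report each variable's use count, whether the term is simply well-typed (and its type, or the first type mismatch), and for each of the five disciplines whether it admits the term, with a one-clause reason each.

use counts: env: 1×, ctr: 1×, val (λ-bound): 1×
uses in reading order: val, env, ctr
typing: the term checks, with type Int
ordered: ✓, single-use (env, ctr, val), ordered derivation ok
linear: ✓, exactly-once usage across env, ctr, val
affine: ✓, env, ctr, val: no repeats, contraction unneeded
relevant: ✓, every one of env, ctr, val appears
unrestricted: ✓, type-checks (Int) and nothing is barred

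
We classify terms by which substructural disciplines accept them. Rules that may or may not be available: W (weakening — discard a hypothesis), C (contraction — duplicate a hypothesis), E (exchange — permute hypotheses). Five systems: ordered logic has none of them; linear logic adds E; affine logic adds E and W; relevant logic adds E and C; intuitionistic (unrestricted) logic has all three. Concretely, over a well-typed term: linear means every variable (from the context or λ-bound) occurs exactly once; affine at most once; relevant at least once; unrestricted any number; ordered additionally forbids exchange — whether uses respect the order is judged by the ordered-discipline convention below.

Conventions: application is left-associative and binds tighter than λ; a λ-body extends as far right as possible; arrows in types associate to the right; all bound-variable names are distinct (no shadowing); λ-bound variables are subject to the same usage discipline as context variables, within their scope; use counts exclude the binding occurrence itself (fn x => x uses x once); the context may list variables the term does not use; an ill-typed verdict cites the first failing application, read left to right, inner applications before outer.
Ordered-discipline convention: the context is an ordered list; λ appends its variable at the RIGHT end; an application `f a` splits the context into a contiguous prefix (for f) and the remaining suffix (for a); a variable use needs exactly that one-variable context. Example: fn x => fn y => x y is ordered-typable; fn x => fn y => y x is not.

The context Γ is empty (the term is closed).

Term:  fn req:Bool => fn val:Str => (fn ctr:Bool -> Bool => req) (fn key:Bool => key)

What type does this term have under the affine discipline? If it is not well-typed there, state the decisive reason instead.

term : Bool -> Str -> Bool
usage: req (λ-bound)=1, val (λ-bound)=0, ctr (λ-bound)=0, key (λ-bound)=1
use order (left to right): req, key
typing: the term checks, with type Bool -> Str -> Bool
summary: ordered ✗ | linear ✗ | affine ✓ | relevant ✗ | unrestricted ✓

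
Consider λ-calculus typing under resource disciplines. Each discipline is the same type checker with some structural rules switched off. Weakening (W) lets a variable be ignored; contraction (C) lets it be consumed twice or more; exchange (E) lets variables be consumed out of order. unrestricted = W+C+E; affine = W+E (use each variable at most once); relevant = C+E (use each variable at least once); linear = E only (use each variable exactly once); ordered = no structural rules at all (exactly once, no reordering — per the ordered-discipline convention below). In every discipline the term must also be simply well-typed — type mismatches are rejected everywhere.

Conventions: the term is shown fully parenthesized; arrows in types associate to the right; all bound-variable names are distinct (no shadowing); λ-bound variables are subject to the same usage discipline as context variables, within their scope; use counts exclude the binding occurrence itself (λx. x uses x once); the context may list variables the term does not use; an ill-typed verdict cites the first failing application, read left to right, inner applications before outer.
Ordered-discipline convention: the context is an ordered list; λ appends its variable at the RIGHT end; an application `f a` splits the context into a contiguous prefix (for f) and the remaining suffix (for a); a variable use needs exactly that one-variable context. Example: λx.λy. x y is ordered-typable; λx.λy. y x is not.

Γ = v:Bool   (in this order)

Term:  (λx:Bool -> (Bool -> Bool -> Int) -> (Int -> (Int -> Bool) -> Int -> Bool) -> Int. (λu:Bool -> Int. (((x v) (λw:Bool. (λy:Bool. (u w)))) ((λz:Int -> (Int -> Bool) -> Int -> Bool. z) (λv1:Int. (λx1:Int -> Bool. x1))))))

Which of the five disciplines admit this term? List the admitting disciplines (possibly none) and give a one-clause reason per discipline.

admitted in: affine, unrestricted
usage: v ×1; x (λ-bound) ×1; u (λ-bound) ×1; w (λ-bound) ×1; y (λ-bound) ×0; z (λ-bound) ×1; v1 (λ-bound) ×0; x1 (λ-bound) ×1
uses in reading order: x, v, u, w, z, x1
typing: well-typed at (Bool -> (Bool -> Bool -> Int) -> (Int -> (Int -> Bool) -> Int -> Bool) -> Int) -> (Bool -> Int) -> Int
ordered: ✗ — needs weakening: y, v1 unused
linear: ✗ — needs weakening: y, v1 unused
affine: ✓ — none of v, x, u, w, y, z, v1, x1 used more than once
relevant: ✗ — needs weakening: y, v1 unused
unrestricted: ✓ — simply typable at (Bool -> (Bool -> Bool -> Int) -> (Int -> (Int -> Bool) -> Int -> Bool) -> Int) -> (Bool -> Int) -> Int; W, C, E all held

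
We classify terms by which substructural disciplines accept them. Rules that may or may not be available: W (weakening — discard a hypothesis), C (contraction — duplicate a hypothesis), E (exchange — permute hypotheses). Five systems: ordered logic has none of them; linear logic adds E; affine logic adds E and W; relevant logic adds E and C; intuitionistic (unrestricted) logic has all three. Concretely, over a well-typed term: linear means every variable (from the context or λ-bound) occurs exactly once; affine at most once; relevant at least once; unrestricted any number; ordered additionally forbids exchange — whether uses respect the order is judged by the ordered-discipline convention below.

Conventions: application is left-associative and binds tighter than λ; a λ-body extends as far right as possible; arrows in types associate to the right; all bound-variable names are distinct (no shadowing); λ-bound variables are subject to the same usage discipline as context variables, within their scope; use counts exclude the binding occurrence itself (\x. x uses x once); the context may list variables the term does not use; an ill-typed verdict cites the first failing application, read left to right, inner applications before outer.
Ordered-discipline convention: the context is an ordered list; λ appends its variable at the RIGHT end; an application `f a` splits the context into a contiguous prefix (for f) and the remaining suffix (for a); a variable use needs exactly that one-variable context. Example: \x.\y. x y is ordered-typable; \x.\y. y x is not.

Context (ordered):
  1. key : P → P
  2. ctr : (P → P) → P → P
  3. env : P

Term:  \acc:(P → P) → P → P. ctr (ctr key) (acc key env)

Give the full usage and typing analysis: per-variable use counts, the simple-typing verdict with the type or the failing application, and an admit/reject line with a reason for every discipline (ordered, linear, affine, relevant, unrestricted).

use counts: key=2, ctr=2, env=1, acc (bound)=1
use order (left to right): ctr, ctr, key, acc, key, env
typing: well-typed — term : ((P → P) → P → P) → P
ordered: ✗ — key ×2, ctr ×2 used more than once (contraction)
linear: ✗ — key ×2, ctr ×2 used more than once (contraction)
affine: ✗ — key ×2, ctr ×2 used more than once (contraction)
relevant: ✓ — every one of key, ctr, env, acc appears
unrestricted: ✓ — type-checks (((P → P) → P → P) → P) and nothing is barred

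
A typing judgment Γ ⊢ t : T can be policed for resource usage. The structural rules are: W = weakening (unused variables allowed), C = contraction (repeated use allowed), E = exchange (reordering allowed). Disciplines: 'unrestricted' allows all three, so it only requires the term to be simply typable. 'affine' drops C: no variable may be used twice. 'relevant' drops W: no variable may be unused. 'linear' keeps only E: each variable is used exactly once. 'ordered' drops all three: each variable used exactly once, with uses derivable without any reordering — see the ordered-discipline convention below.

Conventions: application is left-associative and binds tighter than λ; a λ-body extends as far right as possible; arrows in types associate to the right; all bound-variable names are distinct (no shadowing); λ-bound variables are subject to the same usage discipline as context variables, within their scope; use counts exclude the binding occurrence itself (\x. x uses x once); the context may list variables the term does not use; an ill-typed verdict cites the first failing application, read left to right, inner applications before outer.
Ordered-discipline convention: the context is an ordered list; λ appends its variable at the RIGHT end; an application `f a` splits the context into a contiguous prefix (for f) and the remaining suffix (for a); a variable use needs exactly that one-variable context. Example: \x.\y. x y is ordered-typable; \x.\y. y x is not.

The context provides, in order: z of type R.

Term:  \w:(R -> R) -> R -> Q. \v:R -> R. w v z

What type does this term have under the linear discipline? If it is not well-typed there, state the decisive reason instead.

term : ((R -> R) -> R -> Q) -> (R -> R) -> Q
usage: z: 1×; w (λ-bound): 1×; v (λ-bound): 1×
left-to-right use order: w, v, z
typing: the term checks, with type ((R -> R) -> R -> Q) -> (R -> R) -> Q
all disciplines: ordered ✗, linear ✓, affine ✓, relevant ✓, unrestricted ✓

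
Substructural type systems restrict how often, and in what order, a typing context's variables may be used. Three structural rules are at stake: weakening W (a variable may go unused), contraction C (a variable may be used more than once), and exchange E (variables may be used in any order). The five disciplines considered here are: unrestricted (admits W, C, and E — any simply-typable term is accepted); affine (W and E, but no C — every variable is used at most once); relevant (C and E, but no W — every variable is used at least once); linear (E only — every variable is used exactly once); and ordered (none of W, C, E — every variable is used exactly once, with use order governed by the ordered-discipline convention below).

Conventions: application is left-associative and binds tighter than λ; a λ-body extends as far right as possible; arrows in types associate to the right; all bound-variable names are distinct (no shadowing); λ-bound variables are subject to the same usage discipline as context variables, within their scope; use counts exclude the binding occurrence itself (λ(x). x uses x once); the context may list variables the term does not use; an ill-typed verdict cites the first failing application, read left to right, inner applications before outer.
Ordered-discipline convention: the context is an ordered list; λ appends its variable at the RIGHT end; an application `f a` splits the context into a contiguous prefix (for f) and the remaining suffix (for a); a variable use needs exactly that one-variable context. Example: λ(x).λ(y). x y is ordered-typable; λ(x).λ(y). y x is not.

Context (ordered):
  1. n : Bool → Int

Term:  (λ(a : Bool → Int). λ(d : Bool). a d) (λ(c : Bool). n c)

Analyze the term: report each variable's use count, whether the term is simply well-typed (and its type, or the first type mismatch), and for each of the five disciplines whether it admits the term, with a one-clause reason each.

usage: n: 1; a (bound): 1; d (bound): 1; c (bound): 1
uses in reading order: a, d, n, c
typing: ✓ — Bool → Int
ordered ✓ (n, a, d, c once each; derivable with no W/C/E)
linear ✓ (exactly-once usage across n, a, d, c)
affine ✓ (none of n, a, d, c used more than once)
relevant ✓ (at least one use each (n, a, d, c))
unrestricted ✓ (type-checks (Bool → Int) and nothing is barred)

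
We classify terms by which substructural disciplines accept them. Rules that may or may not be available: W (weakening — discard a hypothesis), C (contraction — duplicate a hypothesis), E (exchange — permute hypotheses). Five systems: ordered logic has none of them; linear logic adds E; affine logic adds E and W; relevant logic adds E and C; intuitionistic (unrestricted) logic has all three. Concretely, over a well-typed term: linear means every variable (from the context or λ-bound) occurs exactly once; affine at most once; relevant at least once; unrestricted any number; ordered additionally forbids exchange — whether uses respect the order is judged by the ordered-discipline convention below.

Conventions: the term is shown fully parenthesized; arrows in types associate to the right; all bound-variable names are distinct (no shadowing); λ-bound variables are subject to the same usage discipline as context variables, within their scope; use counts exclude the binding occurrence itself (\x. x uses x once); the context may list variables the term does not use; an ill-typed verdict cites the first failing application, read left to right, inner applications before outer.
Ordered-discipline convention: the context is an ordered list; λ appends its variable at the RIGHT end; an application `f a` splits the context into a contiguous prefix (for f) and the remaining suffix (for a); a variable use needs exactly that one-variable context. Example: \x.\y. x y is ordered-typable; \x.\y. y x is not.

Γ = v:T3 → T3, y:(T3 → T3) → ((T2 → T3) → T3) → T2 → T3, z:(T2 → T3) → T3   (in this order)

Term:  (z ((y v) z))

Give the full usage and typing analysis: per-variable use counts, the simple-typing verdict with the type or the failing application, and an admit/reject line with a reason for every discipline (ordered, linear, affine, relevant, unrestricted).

variable uses: v=1; y=1; z=2
order of uses: z, y, v, z
typing: well-typed — term : T3
ordered: ✗, repeated use of z ×2
linear: ✗, repeated use of z ×2
affine: ✗, repeated use of z ×2
relevant: ✓, every one of v, y, z appears
unrestricted: ✓, well-typed at T3; no restrictions here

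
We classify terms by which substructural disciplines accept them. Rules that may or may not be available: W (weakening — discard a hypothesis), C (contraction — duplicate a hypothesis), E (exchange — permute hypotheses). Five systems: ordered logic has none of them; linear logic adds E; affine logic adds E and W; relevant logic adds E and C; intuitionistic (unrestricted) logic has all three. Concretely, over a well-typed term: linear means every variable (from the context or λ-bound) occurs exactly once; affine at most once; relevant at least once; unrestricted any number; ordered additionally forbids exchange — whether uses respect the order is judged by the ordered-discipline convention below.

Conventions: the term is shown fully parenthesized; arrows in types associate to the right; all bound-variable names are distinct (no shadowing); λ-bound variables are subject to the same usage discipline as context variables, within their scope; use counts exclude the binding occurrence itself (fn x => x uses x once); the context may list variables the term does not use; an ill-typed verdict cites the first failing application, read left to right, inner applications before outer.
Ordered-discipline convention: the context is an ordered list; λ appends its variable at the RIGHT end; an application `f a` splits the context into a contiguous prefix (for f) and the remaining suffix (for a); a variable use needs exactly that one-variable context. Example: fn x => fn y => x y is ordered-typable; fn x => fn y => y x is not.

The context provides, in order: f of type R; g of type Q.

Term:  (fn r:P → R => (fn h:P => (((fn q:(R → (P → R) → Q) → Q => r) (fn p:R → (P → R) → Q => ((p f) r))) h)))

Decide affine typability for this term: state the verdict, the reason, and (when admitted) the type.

no — uses contraction: r ×2
usage: f: 1, g: 0, r [bound]: 2, h [bound]: 1, q [bound]: 0, p [bound]: 1
left-to-right use order: r, p, f, r, h
typing: the term checks, with type (P → R) → P → R
across the five disciplines: ordered ✗; linear ✗; affine ✗; relevant ✗; unrestricted ✓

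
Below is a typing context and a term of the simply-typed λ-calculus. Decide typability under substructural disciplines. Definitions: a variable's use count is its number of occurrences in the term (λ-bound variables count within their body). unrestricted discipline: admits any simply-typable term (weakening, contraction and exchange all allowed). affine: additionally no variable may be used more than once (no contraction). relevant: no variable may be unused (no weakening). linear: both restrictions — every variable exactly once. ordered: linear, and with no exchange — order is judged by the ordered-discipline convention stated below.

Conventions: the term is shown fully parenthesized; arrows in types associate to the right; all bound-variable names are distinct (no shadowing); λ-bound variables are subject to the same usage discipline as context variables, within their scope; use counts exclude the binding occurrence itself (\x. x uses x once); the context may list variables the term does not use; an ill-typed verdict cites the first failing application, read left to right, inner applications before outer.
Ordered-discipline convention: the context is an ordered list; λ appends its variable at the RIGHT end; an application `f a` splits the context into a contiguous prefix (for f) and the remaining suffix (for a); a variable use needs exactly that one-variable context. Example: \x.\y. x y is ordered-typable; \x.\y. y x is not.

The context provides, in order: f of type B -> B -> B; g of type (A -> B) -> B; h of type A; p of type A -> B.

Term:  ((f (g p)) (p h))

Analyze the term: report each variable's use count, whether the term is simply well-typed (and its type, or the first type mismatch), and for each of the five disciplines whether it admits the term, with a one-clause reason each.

counts: f: 1, g: 1, h: 1, p: 2
order of uses: f, g, p, p, h
typing: well-typed at B
ordered ✗ (needs contraction — p ×2)
linear ✗ (needs contraction — p ×2)
affine ✗ (needs contraction — p ×2)
relevant ✓ (none of f, g, h, p goes unused)
unrestricted ✓ (type-checks (B) and nothing is barred)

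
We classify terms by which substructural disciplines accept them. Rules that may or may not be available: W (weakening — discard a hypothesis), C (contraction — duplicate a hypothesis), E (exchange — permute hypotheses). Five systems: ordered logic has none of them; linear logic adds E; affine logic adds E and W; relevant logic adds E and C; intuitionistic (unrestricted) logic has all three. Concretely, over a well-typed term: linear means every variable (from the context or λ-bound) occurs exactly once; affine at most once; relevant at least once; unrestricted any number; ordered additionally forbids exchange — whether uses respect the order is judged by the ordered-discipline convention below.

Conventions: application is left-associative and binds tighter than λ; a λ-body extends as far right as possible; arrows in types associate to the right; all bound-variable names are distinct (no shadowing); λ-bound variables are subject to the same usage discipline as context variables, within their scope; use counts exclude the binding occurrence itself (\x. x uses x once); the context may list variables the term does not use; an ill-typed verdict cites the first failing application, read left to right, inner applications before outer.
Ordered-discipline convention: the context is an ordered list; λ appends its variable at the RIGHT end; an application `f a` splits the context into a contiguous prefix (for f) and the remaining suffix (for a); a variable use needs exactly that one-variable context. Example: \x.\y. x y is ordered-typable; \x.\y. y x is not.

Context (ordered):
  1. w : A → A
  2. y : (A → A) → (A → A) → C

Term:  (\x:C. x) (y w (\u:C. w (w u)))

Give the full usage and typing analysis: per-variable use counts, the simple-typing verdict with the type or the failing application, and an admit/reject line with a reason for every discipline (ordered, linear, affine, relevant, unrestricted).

usage: w ×3; y ×1; x (bound) ×1; u (bound) ×1
use order (left to right): x, y, w, w, w, u
typing: ill-typed: argument of type C where A is required
ordered ✗ (a type mismatch blocks all five)
linear ✗ (the type mismatch rejects it)
affine ✗ (not simply typable)
relevant ✗ (fails simple typing)
unrestricted ✗ (a type mismatch blocks all five)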